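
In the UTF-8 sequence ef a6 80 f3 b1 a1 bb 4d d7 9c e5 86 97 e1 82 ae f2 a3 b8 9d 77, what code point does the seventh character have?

Offset 0: leading byte 0xEF = 11101111 → 3-byte char #1 = EF A6 80.
Offset 3: leading byte 0xF3 = 11110011 → 4-byte char #2 = F3 B1 A1 BB.
Offset 7: leading byte 0x4D = 01001101 → 1-byte char #3 = 4D.
Offset 8: leading byte 0xD7 = 11010111 → 2-byte char #4 = D7 9C.
Offset 10: leading byte 0xE5 = 11100101 → 3-byte char #5 = E5 86 97.
Offset 13: leading byte 0xE1 = 11100001 → 3-byte char #6 = E1 82 AE.
Offset 16: leading byte 0xF2 = 11110010 → 4-byte char #7 = F2 A3 B8 9D.
Leading byte 0xF2 = 11110010 matches 11110xxx → 4-byte sequence.
Byte 1: 0xF2 = 11110010, payload 010 (3 bits).
Byte 2: 0xA3 = 10100011 (10xxxxxx ✓), payload 100011.
Byte 3: 0xB8 = 10111000 (10xxxxxx ✓), payload 111000.
Byte 4: 0x9D = 10011101 (10xxxxxx ✓), payload 011101.
Concatenate: 010100011111000011101 = 0xA3E1D (21 bits → U+A3E1D).

U+A3E1D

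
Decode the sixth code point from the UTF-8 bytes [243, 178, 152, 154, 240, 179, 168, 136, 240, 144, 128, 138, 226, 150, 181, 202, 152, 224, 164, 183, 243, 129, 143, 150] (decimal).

U+0937

Offset 0: leading byte 0xF3 = 11110011 → 4-byte char #1 = F3 B2 98 9A.
Offset 4: leading byte 0xF0 = 11110000 → 4-byte char #2 = F0 B3 A8 88.
Offset 8: leading byte 0xF0 = 11110000 → 4-byte char #3 = F0 90 80 8A.
Offset 12: leading byte 0xE2 = 11100010 → 3-byte char #4 = E2 96 B5.
Offset 15: leading byte 0xCA = 11001010 → 2-byte char #5 = CA 98.
Offset 17: leading byte 0xE0 = 11100000 → 3-byte char #6 = E0 A4 B7.
Leading byte 0xE0 = 11100000 matches 1110xxxx → 3-byte sequence.
Byte 1: 0xE0 = 11100000, payload 0000 (4 bits).
Byte 2: 0xA4 = 10100100 (10xxxxxx ✓), payload 100100.
Byte 3: 0xB7 = 10110111 (10xxxxxx ✓), payload 110111.
Concatenate: 0000100100110111 = 0x937 (16 bits → U+0937).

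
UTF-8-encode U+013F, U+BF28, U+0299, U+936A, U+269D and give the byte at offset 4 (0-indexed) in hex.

U+013F → 2-byte form C4 BF at offsets 0–1.
U+BF28 → 3-byte form EB BC A8 at offsets 2–4.
Offset 4 falls in char 2's range; it's byte 3 of EB BC A8 = 0xA8.

0xA8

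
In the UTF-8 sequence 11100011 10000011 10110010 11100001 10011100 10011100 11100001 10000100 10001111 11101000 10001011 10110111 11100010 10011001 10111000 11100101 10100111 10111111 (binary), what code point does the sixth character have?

Offset 0: leading byte 0xE3 = 11100011 → 3-byte char #1 = E3 83 B2.
Offset 3: leading byte 0xE1 = 11100001 → 3-byte char #2 = E1 9C 9C.
Offset 6: leading byte 0xE1 = 11100001 → 3-byte char #3 = E1 84 8F.
Offset 9: leading byte 0xE8 = 11101000 → 3-byte char #4 = E8 8B B7.
Offset 12: leading byte 0xE2 = 11100010 → 3-byte char #5 = E2 99 B8.
Offset 15: leading byte 0xE5 = 11100101 → 3-byte char #6 = E5 A7 BF.
Leading byte 0xE5 = 11100101 matches 1110xxxx → 3-byte sequence.
Byte 1: 0xE5 = 11100101, payload 0101 (4 bits).
Byte 2: 0xA7 = 10100111 (10xxxxxx ✓), payload 100111.
Byte 3: 0xBF = 10111111 (10xxxxxx ✓), payload 111111.
Concatenate: 0101100111111111 = 0x59FF (16 bits → U+59FF).

U+59FF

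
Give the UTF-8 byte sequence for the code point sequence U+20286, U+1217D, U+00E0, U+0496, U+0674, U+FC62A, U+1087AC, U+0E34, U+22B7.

U+20286: 4-byte form → F0 A0 8A 86.
U+1217D: 4-byte form → F0 92 85 BD.
U+00E0: 2-byte form → C3 A0.
U+0496: 2-byte form → D2 96.
U+0674: 2-byte form → D9 B4.
U+FC62A: 4-byte form → F3 BC 98 AA.
U+1087AC: 4-byte form → F4 88 9E AC.
U+0E34: 3-byte form → E0 B8 B4.
U+22B7: 3-byte form → E2 8A B7.
Concatenated (28 bytes): F0 A0 8A 86 F0 92 85 BD C3 A0 D2 96 D9 B4 F3 BC 98 AA F4 88 9E AC E0 B8 B4 E2 8A B7.

F0 A0 8A 86 F0 92 85 BD C3 A0 D2 96 D9 B4 F3 BC 98 AA F4 88 9E AC E0 B8 B4 E2 8A B7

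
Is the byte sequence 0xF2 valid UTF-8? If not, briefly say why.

Leading byte 0xF2 = 11110010 → 4-byte form, but only 1 byte is present.

invalid (sequence truncated)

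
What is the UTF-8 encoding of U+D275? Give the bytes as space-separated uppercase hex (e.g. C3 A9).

ED 89 B5

U+D275 = 0xD275 = 53877 decimal. In range U+0800–U+FFFF → 3-byte form: 1110xxxx 10xxxxxx 10xxxxxx.
Binary (16 bits): 1101001001110101.
Split 4+6+6: 1101 | 001001 | 110101.
Byte 1: 11101101 = 0xED.
Byte 2: 10001001 = 0x89.
Byte 3: 10110101 = 0xB5.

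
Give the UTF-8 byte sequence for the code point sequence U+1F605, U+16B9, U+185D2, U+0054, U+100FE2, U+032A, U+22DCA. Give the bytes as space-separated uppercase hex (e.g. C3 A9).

F0 9F 98 85 E1 9A B9 F0 98 97 92 54 F4 80 BF A2 CC AA F0 A2 B7 8A

U+1F605: 4-byte form → F0 9F 98 85.
U+16B9: 3-byte form → E1 9A B9.
U+185D2: 4-byte form → F0 98 97 92.
U+0054: 1-byte form → 54.
U+100FE2: 4-byte form → F4 80 BF A2.
U+032A: 2-byte form → CC AA.
U+22DCA: 4-byte form → F0 A2 B7 8A.
Concatenated (22 bytes): F0 9F 98 85 E1 9A B9 F0 98 97 92 54 F4 80 BF A2 CC AA F0 A2 B7 8A.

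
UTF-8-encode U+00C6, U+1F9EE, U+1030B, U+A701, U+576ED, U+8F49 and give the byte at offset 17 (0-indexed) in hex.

0xE8

U+00C6 → 2-byte form C3 86 at offsets 0–1.
U+1F9EE → 4-byte form F0 9F A7 AE at offsets 2–5.
U+1030B → 4-byte form F0 90 8C 8B at offsets 6–9.
U+A701 → 3-byte form EA 9C 81 at offsets 10–12.
U+576ED → 4-byte form F1 97 9B AD at offsets 13–16.
U+8F49 → 3-byte form E8 BD 89 at offsets 17–19.
Offset 17 falls in char 6's range; it's byte 1 of E8 BD 89 = 0xE8.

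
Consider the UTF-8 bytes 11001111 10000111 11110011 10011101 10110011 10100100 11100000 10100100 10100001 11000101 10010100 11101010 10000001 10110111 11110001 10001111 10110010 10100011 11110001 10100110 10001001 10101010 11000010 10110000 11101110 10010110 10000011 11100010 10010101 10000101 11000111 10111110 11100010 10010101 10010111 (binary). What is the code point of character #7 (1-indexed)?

U+6626A

Offset 0: leading byte 0xCF = 11001111 → 2-byte char #1 = CF 87.
Offset 2: leading byte 0xF3 = 11110011 → 4-byte char #2 = F3 9D B3 A4.
Offset 6: leading byte 0xE0 = 11100000 → 3-byte char #3 = E0 A4 A1.
Offset 9: leading byte 0xC5 = 11000101 → 2-byte char #4 = C5 94.
Offset 11: leading byte 0xEA = 11101010 → 3-byte char #5 = EA 81 B7.
Offset 14: leading byte 0xF1 = 11110001 → 4-byte char #6 = F1 8F B2 A3.
Offset 18: leading byte 0xF1 = 11110001 → 4-byte char #7 = F1 A6 89 AA.
Leading byte 0xF1 = 11110001 matches 11110xxx → 4-byte sequence.
Byte 1: 0xF1 = 11110001, payload 001 (3 bits).
Byte 2: 0xA6 = 10100110 (10xxxxxx ✓), payload 100110.
Byte 3: 0x89 = 10001001 (10xxxxxx ✓), payload 001001.
Byte 4: 0xAA = 10101010 (10xxxxxx ✓), payload 101010.
Concatenate: 001100110001001101010 = 0x6626A (21 bits → U+6626A).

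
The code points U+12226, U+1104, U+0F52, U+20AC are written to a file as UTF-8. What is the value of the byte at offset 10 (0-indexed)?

U+12226 → 4-byte form F0 92 88 A6 at offsets 0–3.
U+1104 → 3-byte form E1 84 84 at offsets 4–6.
U+0F52 → 3-byte form E0 BD 92 at offsets 7–9.
U+20AC → 3-byte form E2 82 AC at offsets 10–12.
Offset 10 falls in char 4's range; it's byte 1 of E2 82 AC = 0xE2.

0xE2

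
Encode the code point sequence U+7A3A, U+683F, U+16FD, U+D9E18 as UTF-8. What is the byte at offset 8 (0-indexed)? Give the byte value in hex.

U+7A3A → 3-byte form E7 A8 BA at offsets 0–2.
U+683F → 3-byte form E6 A0 BF at offsets 3–5.
U+16FD → 3-byte form E1 9B BD at offsets 6–8.
Offset 8 falls in char 3's range; it's byte 3 of E1 9B BD = 0xBD.

0xBD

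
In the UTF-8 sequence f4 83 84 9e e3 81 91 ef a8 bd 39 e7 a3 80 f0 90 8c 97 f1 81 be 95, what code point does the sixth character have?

U+10317

Offset 0: leading byte 0xF4 = 11110100 → 4-byte char #1 = F4 83 84 9E.
Offset 4: leading byte 0xE3 = 11100011 → 3-byte char #2 = E3 81 91.
Offset 7: leading byte 0xEF = 11101111 → 3-byte char #3 = EF A8 BD.
Offset 10: leading byte 0x39 = 00111001 → 1-byte char #4 = 39.
Offset 11: leading byte 0xE7 = 11100111 → 3-byte char #5 = E7 A3 80.
Offset 14: leading byte 0xF0 = 11110000 → 4-byte char #6 = F0 90 8C 97.
Leading byte 0xF0 = 11110000 matches 11110xxx → 4-byte sequence.
Byte 1: 0xF0 = 11110000, payload 000 (3 bits).
Byte 2: 0x90 = 10010000 (10xxxxxx ✓), payload 010000.
Byte 3: 0x8C = 10001100 (10xxxxxx ✓), payload 001100.
Byte 4: 0x97 = 10010111 (10xxxxxx ✓), payload 010111.
Concatenate: 000010000001100010111 = 0x10317 (21 bits → U+10317).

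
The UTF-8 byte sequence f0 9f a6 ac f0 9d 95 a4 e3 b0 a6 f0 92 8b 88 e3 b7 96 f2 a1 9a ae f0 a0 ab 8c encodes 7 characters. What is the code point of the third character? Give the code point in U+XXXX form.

Offset 0: leading byte 0xF0 = 11110000 → 4-byte char #1 = F0 9F A6 AC.
Offset 4: leading byte 0xF0 = 11110000 → 4-byte char #2 = F0 9D 95 A4.
Offset 8: leading byte 0xE3 = 11100011 → 3-byte char #3 = E3 B0 A6.
Leading byte 0xE3 = 11100011 matches 1110xxxx → 3-byte sequence.
Byte 1: 0xE3 = 11100011, payload 0011 (4 bits).
Byte 2: 0xB0 = 10110000 (10xxxxxx ✓), payload 110000.
Byte 3: 0xA6 = 10100110 (10xxxxxx ✓), payload 100110.
Concatenate: 0011110000100110 = 0x3C26 (16 bits → U+3C26).

U+3C26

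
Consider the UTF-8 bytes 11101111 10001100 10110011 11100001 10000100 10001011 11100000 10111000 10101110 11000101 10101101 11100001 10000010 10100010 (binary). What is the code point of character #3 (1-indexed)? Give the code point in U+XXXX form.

Offset 0: leading byte 0xEF = 11101111 → 3-byte char #1 = EF 8C B3.
Offset 3: leading byte 0xE1 = 11100001 → 3-byte char #2 = E1 84 8B.
Offset 6: leading byte 0xE0 = 11100000 → 3-byte char #3 = E0 B8 AE.
Leading byte 0xE0 = 11100000 matches 1110xxxx → 3-byte sequence.
Byte 1: 0xE0 = 11100000, payload 0000 (4 bits).
Byte 2: 0xB8 = 10111000 (10xxxxxx ✓), payload 111000.
Byte 3: 0xAE = 10101110 (10xxxxxx ✓), payload 101110.
Concatenate: 0000111000101110 = 0xE2E (16 bits → U+0E2E).

U+0E2E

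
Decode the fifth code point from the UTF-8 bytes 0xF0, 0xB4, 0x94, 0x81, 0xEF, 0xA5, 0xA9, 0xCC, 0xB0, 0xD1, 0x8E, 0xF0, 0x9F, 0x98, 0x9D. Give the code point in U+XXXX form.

Offset 0: leading byte 0xF0 = 11110000 → 4-byte char #1 = F0 B4 94 81.
Offset 4: leading byte 0xEF = 11101111 → 3-byte char #2 = EF A5 A9.
Offset 7: leading byte 0xCC = 11001100 → 2-byte char #3 = CC B0.
Offset 9: leading byte 0xD1 = 11010001 → 2-byte char #4 = D1 8E.
Offset 11: leading byte 0xF0 = 11110000 → 4-byte char #5 = F0 9F 98 9D.
Leading byte 0xF0 = 11110000 matches 11110xxx → 4-byte sequence.
Byte 1: 0xF0 = 11110000, payload 000 (3 bits).
Byte 2: 0x9F = 10011111 (10xxxxxx ✓), payload 011111.
Byte 3: 0x98 = 10011000 (10xxxxxx ✓), payload 011000.
Byte 4: 0x9D = 10011101 (10xxxxxx ✓), payload 011101.
Concatenate: 000011111011000011101 = 0x1F61D (21 bits → U+1F61D).

U+1F61D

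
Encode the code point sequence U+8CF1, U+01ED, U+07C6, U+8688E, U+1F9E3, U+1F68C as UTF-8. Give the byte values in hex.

E8 B3 B1 C7 AD DF 86 F2 86 A2 8E F0 9F A7 A3 F0 9F 9A 8C

U+8CF1: 3-byte form → E8 B3 B1.
U+01ED: 2-byte form → C7 AD.
U+07C6: 2-byte form → DF 86.
U+8688E: 4-byte form → F2 86 A2 8E.
U+1F9E3: 4-byte form → F0 9F A7 A3.
U+1F68C: 4-byte form → F0 9F 9A 8C.
Concatenated (19 bytes): E8 B3 B1 C7 AD DF 86 F2 86 A2 8E F0 9F A7 A3 F0 9F 9A 8C.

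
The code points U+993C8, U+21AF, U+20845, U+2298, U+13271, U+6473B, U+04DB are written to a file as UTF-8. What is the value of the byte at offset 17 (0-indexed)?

U+993C8 → 4-byte form F2 99 8F 88 at offsets 0–3.
U+21AF → 3-byte form E2 86 AF at offsets 4–6.
U+20845 → 4-byte form F0 A0 A1 85 at offsets 7–10.
U+2298 → 3-byte form E2 8A 98 at offsets 11–13.
U+13271 → 4-byte form F0 93 89 B1 at offsets 14–17.
Offset 17 falls in char 5's range; it's byte 4 of F0 93 89 B1 = 0xB1.

0xB1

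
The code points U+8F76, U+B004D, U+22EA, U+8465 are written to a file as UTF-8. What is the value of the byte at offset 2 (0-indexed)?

U+8F76 → 3-byte form E8 BD B6 at offsets 0–2.
Offset 2 falls in char 1's range; it's byte 3 of E8 BD B6 = 0xB6.

0xB6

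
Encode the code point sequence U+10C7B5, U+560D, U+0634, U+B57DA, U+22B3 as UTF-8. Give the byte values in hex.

F4 8C 9E B5 E5 98 8D D8 B4 F2 B5 9F 9A E2 8A B3

U+10C7B5: 4-byte form → F4 8C 9E B5.
U+560D: 3-byte form → E5 98 8D.
U+0634: 2-byte form → D8 B4.
U+B57DA: 4-byte form → F2 B5 9F 9A.
U+22B3: 3-byte form → E2 8A B3.
Concatenated (16 bytes): F4 8C 9E B5 E5 98 8D D8 B4 F2 B5 9F 9A E2 8A B3.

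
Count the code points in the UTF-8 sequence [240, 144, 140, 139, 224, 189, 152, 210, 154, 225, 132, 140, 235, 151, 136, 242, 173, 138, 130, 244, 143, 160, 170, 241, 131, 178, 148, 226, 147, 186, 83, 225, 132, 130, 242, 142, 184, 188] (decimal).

12

Byte at offset 0: 0xF0 = 11110000 → 4-byte char (#1). Advance 4.
Byte at offset 4: 0xE0 = 11100000 → 3-byte char (#2). Advance 3.
Byte at offset 7: 0xD2 = 11010010 → 2-byte char (#3). Advance 2.
Byte at offset 9: 0xE1 = 11100001 → 3-byte char (#4). Advance 3.
Byte at offset 12: 0xEB = 11101011 → 3-byte char (#5). Advance 3.
Byte at offset 15: 0xF2 = 11110010 → 4-byte char (#6). Advance 4.
Byte at offset 19: 0xF4 = 11110100 → 4-byte char (#7). Advance 4.
Byte at offset 23: 0xF1 = 11110001 → 4-byte char (#8). Advance 4.
Byte at offset 27: 0xE2 = 11100010 → 3-byte char (#9). Advance 3.
Byte at offset 30: 0x53 = 01010011 → 1-byte char (#10). Advance 1.
Byte at offset 31: 0xE1 = 11100001 → 3-byte char (#11). Advance 3.
Byte at offset 34: 0xF2 = 11110010 → 4-byte char (#12). Advance 4.
Reached end at offset 38 after 12 code points.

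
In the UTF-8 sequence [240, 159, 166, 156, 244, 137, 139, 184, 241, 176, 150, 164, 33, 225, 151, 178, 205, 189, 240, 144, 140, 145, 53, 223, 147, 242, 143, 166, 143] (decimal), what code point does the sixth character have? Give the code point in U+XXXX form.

U+037D

Offset 0: leading byte 0xF0 = 11110000 → 4-byte char #1 = F0 9F A6 9C.
Offset 4: leading byte 0xF4 = 11110100 → 4-byte char #2 = F4 89 8B B8.
Offset 8: leading byte 0xF1 = 11110001 → 4-byte char #3 = F1 B0 96 A4.
Offset 12: leading byte 0x21 = 00100001 → 1-byte char #4 = 21.
Offset 13: leading byte 0xE1 = 11100001 → 3-byte char #5 = E1 97 B2.
Offset 16: leading byte 0xCD = 11001101 → 2-byte char #6 = CD BD.
Leading byte 0xCD = 11001101 matches 110xxxxx → 2-byte sequence.
Byte 1: 0xCD = 11001101, payload 01101 (5 bits).
Byte 2: 0xBD = 10111101 (10xxxxxx ✓), payload 111101.
Concatenate: 01101111101 = 0x37D (11 bits → U+037D).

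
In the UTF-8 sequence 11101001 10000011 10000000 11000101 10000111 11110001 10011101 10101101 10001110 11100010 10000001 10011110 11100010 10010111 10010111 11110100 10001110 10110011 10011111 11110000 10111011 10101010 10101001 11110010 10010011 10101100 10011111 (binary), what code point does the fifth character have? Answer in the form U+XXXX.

U+25D7

Offset 0: leading byte 0xE9 = 11101001 → 3-byte char #1 = E9 83 80.
Offset 3: leading byte 0xC5 = 11000101 → 2-byte char #2 = C5 87.
Offset 5: leading byte 0xF1 = 11110001 → 4-byte char #3 = F1 9D AD 8E.
Offset 9: leading byte 0xE2 = 11100010 → 3-byte char #4 = E2 81 9E.
Offset 12: leading byte 0xE2 = 11100010 → 3-byte char #5 = E2 97 97.
Leading byte 0xE2 = 11100010 matches 1110xxxx → 3-byte sequence.
Byte 1: 0xE2 = 11100010, payload 0010 (4 bits).
Byte 2: 0x97 = 10010111 (10xxxxxx ✓), payload 010111.
Byte 3: 0x97 = 10010111 (10xxxxxx ✓), payload 010111.
Concatenate: 0010010111010111 = 0x25D7 (16 bits → U+25D7).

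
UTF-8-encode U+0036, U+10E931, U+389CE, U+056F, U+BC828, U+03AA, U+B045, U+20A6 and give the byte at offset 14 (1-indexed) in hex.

1-indexed offset 14 is 0-indexed offset 13.
U+0036 → 1-byte form 36 at offsets 0–0.
U+10E931 → 4-byte form F4 8E A4 B1 at offsets 1–4.
U+389CE → 4-byte form F0 B8 A7 8E at offsets 5–8.
U+056F → 2-byte form D5 AF at offsets 9–10.
U+BC828 → 4-byte form F2 BC A0 A8 at offsets 11–14.
Offset 13 falls in char 5's range; it's byte 3 of F2 BC A0 A8 = 0xA0.

0xA0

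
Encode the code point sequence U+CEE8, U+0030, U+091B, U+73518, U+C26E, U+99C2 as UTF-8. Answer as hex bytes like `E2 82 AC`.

EC BB A8 30 E0 A4 9B F1 B3 94 98 EC 89 AE E9 A7 82

U+CEE8: 3-byte form → EC BB A8.
U+0030: 1-byte form → 30.
U+091B: 3-byte form → E0 A4 9B.
U+73518: 4-byte form → F1 B3 94 98.
U+C26E: 3-byte form → EC 89 AE.
U+99C2: 3-byte form → E9 A7 82.
Concatenated (17 bytes): EC BB A8 30 E0 A4 9B F1 B3 94 98 EC 89 AE E9 A7 82.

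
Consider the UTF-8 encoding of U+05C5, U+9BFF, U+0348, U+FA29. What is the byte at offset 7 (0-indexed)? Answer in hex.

U+05C5 → 2-byte form D7 85 at offsets 0–1.
U+9BFF → 3-byte form E9 AF BF at offsets 2–4.
U+0348 → 2-byte form CD 88 at offsets 5–6.
U+FA29 → 3-byte form EF A8 A9 at offsets 7–9.
Offset 7 falls in char 4's range; it's byte 1 of EF A8 A9 = 0xEF.

0xEF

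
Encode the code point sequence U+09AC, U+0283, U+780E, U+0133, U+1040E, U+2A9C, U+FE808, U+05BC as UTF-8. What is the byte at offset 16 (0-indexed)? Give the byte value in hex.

U+09AC → 3-byte form E0 A6 AC at offsets 0–2.
U+0283 → 2-byte form CA 83 at offsets 3–4.
U+780E → 3-byte form E7 A0 8E at offsets 5–7.
U+0133 → 2-byte form C4 B3 at offsets 8–9.
U+1040E → 4-byte form F0 90 90 8E at offsets 10–13.
U+2A9C → 3-byte form E2 AA 9C at offsets 14–16.
Offset 16 falls in char 6's range; it's byte 3 of E2 AA 9C = 0x9C.

0x9C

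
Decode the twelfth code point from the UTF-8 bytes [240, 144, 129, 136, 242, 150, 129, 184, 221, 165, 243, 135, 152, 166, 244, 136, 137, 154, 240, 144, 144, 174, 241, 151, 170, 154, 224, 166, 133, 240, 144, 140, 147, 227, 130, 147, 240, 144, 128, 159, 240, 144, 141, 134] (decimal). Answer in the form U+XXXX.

Offset 0: leading byte 0xF0 = 11110000 → 4-byte char #1 = F0 90 81 88.
Offset 4: leading byte 0xF2 = 11110010 → 4-byte char #2 = F2 96 81 B8.
Offset 8: leading byte 0xDD = 11011101 → 2-byte char #3 = DD A5.
Offset 10: leading byte 0xF3 = 11110011 → 4-byte char #4 = F3 87 98 A6.
Offset 14: leading byte 0xF4 = 11110100 → 4-byte char #5 = F4 88 89 9A.
Offset 18: leading byte 0xF0 = 11110000 → 4-byte char #6 = F0 90 90 AE.
Offset 22: leading byte 0xF1 = 11110001 → 4-byte char #7 = F1 97 AA 9A.
Offset 26: leading byte 0xE0 = 11100000 → 3-byte char #8 = E0 A6 85.
Offset 29: leading byte 0xF0 = 11110000 → 4-byte char #9 = F0 90 8C 93.
Offset 33: leading byte 0xE3 = 11100011 → 3-byte char #10 = E3 82 93.
Offset 36: leading byte 0xF0 = 11110000 → 4-byte char #11 = F0 90 80 9F.
Offset 40: leading byte 0xF0 = 11110000 → 4-byte char #12 = F0 90 8D 86.
Leading byte 0xF0 = 11110000 matches 11110xxx → 4-byte sequence.
Byte 1: 0xF0 = 11110000, payload 000 (3 bits).
Byte 2: 0x90 = 10010000 (10xxxxxx ✓), payload 010000.
Byte 3: 0x8D = 10001101 (10xxxxxx ✓), payload 001101.
Byte 4: 0x86 = 10000110 (10xxxxxx ✓), payload 000110.
Concatenate: 000010000001101000110 = 0x10346 (21 bits → U+10346).

U+10346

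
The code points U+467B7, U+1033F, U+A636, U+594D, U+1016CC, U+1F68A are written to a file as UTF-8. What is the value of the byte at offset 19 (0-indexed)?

U+467B7 → 4-byte form F1 86 9E B7 at offsets 0–3.
U+1033F → 4-byte form F0 90 8C BF at offsets 4–7.
U+A636 → 3-byte form EA 98 B6 at offsets 8–10.
U+594D → 3-byte form E5 A5 8D at offsets 11–13.
U+1016CC → 4-byte form F4 81 9B 8C at offsets 14–17.
U+1F68A → 4-byte form F0 9F 9A 8A at offsets 18–21.
Offset 19 falls in char 6's range; it's byte 2 of F0 9F 9A 8A = 0x9F.

0x9F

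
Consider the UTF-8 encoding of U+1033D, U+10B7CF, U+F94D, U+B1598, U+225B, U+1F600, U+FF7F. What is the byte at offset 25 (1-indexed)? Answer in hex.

0xBF

1-indexed offset 25 is 0-indexed offset 24.
U+1033D → 4-byte form F0 90 8C BD at offsets 0–3.
U+10B7CF → 4-byte form F4 8B 9F 8F at offsets 4–7.
U+F94D → 3-byte form EF A5 8D at offsets 8–10.
U+B1598 → 4-byte form F2 B1 96 98 at offsets 11–14.
U+225B → 3-byte form E2 89 9B at offsets 15–17.
U+1F600 → 4-byte form F0 9F 98 80 at offsets 18–21.
U+FF7F → 3-byte form EF BD BF at offsets 22–24.
Offset 24 falls in char 7's range; it's byte 3 of EF BD BF = 0xBF.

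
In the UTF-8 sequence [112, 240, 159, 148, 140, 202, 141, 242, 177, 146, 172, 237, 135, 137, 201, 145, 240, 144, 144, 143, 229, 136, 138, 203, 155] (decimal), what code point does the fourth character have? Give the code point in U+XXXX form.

U+B14AC

Offset 0: leading byte 0x70 = 01110000 → 1-byte char #1 = 70.
Offset 1: leading byte 0xF0 = 11110000 → 4-byte char #2 = F0 9F 94 8C.
Offset 5: leading byte 0xCA = 11001010 → 2-byte char #3 = CA 8D.
Offset 7: leading byte 0xF2 = 11110010 → 4-byte char #4 = F2 B1 92 AC.
Leading byte 0xF2 = 11110010 matches 11110xxx → 4-byte sequence.
Byte 1: 0xF2 = 11110010, payload 010 (3 bits).
Byte 2: 0xB1 = 10110001 (10xxxxxx ✓), payload 110001.
Byte 3: 0x92 = 10010010 (10xxxxxx ✓), payload 010010.
Byte 4: 0xAC = 10101100 (10xxxxxx ✓), payload 101100.
Concatenate: 010110001010010101100 = 0xB14AC (21 bits → U+B14AC).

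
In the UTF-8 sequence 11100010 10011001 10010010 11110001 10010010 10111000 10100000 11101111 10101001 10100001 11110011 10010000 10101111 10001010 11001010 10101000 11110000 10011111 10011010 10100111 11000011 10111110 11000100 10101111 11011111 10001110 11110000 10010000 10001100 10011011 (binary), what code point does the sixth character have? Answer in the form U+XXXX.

Offset 0: leading byte 0xE2 = 11100010 → 3-byte char #1 = E2 99 92.
Offset 3: leading byte 0xF1 = 11110001 → 4-byte char #2 = F1 92 B8 A0.
Offset 7: leading byte 0xEF = 11101111 → 3-byte char #3 = EF A9 A1.
Offset 10: leading byte 0xF3 = 11110011 → 4-byte char #4 = F3 90 AF 8A.
Offset 14: leading byte 0xCA = 11001010 → 2-byte char #5 = CA A8.
Offset 16: leading byte 0xF0 = 11110000 → 4-byte char #6 = F0 9F 9A A7.
Leading byte 0xF0 = 11110000 matches 11110xxx → 4-byte sequence.
Byte 1: 0xF0 = 11110000, payload 000 (3 bits).
Byte 2: 0x9F = 10011111 (10xxxxxx ✓), payload 011111.
Byte 3: 0x9A = 10011010 (10xxxxxx ✓), payload 011010.
Byte 4: 0xA7 = 10100111 (10xxxxxx ✓), payload 100111.
Concatenate: 000011111011010100111 = 0x1F6A7 (21 bits → U+1F6A7).

U+1F6A7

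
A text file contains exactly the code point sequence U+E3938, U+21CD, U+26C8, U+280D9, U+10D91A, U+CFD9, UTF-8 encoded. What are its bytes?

U+E3938: 4-byte form → F3 A3 A4 B8.
U+21CD: 3-byte form → E2 87 8D.
U+26C8: 3-byte form → E2 9B 88.
U+280D9: 4-byte form → F0 A8 83 99.
U+10D91A: 4-byte form → F4 8D A4 9A.
U+CFD9: 3-byte form → EC BF 99.
Concatenated (21 bytes): F3 A3 A4 B8 E2 87 8D E2 9B 88 F0 A8 83 99 F4 8D A4 9A EC BF 99.

F3 A3 A4 B8 E2 87 8D E2 9B 88 F0 A8 83 99 F4 8D A4 9A EC BF 99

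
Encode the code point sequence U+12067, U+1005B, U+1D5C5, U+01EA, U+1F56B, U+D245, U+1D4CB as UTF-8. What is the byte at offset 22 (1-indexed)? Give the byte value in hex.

1-indexed offset 22 is 0-indexed offset 21.
U+12067 → 4-byte form F0 92 81 A7 at offsets 0–3.
U+1005B → 4-byte form F0 90 81 9B at offsets 4–7.
U+1D5C5 → 4-byte form F0 9D 97 85 at offsets 8–11.
U+01EA → 2-byte form C7 AA at offsets 12–13.
U+1F56B → 4-byte form F0 9F 95 AB at offsets 14–17.
U+D245 → 3-byte form ED 89 85 at offsets 18–20.
U+1D4CB → 4-byte form F0 9D 93 8B at offsets 21–24.
Offset 21 falls in char 7's range; it's byte 1 of F0 9D 93 8B = 0xF0.

0xF0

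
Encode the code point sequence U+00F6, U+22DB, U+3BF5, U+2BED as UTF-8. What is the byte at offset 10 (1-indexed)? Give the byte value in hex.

1-indexed offset 10 is 0-indexed offset 9.
U+00F6 → 2-byte form C3 B6 at offsets 0–1.
U+22DB → 3-byte form E2 8B 9B at offsets 2–4.
U+3BF5 → 3-byte form E3 AF B5 at offsets 5–7.
U+2BED → 3-byte form E2 AF AD at offsets 8–10.
Offset 9 falls in char 4's range; it's byte 2 of E2 AF AD = 0xAF.

0xAF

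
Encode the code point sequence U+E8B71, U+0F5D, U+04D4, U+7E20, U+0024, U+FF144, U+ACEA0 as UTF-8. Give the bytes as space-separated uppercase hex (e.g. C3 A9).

F3 A8 AD B1 E0 BD 9D D3 94 E7 B8 A0 24 F3 BF 85 84 F2 AC BA A0

U+E8B71: 4-byte form → F3 A8 AD B1.
U+0F5D: 3-byte form → E0 BD 9D.
U+04D4: 2-byte form → D3 94.
U+7E20: 3-byte form → E7 B8 A0.
U+0024: 1-byte form → 24.
U+FF144: 4-byte form → F3 BF 85 84.
U+ACEA0: 4-byte form → F2 AC BA A0.
Concatenated (21 bytes): F3 A8 AD B1 E0 BD 9D D3 94 E7 B8 A0 24 F3 BF 85 84 F2 AC BA A0.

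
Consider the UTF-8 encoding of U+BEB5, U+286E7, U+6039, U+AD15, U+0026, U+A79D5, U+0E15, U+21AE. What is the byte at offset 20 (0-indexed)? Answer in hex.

U+BEB5 → 3-byte form EB BA B5 at offsets 0–2.
U+286E7 → 4-byte form F0 A8 9B A7 at offsets 3–6.
U+6039 → 3-byte form E6 80 B9 at offsets 7–9.
U+AD15 → 3-byte form EA B4 95 at offsets 10–12.
U+0026 → 1-byte form 26 at offsets 13–13.
U+A79D5 → 4-byte form F2 A7 A7 95 at offsets 14–17.
U+0E15 → 3-byte form E0 B8 95 at offsets 18–20.
Offset 20 falls in char 7's range; it's byte 3 of E0 B8 95 = 0x95.

0x95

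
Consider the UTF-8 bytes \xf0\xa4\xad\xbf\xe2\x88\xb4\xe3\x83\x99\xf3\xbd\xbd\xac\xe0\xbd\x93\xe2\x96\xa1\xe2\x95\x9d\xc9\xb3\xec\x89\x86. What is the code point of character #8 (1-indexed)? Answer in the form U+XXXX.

Offset 0: leading byte 0xF0 = 11110000 → 4-byte char #1 = F0 A4 AD BF.
Offset 4: leading byte 0xE2 = 11100010 → 3-byte char #2 = E2 88 B4.
Offset 7: leading byte 0xE3 = 11100011 → 3-byte char #3 = E3 83 99.
Offset 10: leading byte 0xF3 = 11110011 → 4-byte char #4 = F3 BD BD AC.
Offset 14: leading byte 0xE0 = 11100000 → 3-byte char #5 = E0 BD 93.
Offset 17: leading byte 0xE2 = 11100010 → 3-byte char #6 = E2 96 A1.
Offset 20: leading byte 0xE2 = 11100010 → 3-byte char #7 = E2 95 9D.
Offset 23: leading byte 0xC9 = 11001001 → 2-byte char #8 = C9 B3.
Leading byte 0xC9 = 11001001 matches 110xxxxx → 2-byte sequence.
Byte 1: 0xC9 = 11001001, payload 01001 (5 bits).
Byte 2: 0xB3 = 10110011 (10xxxxxx ✓), payload 110011.
Concatenate: 01001110011 = 0x273 (11 bits → U+0273).

U+0273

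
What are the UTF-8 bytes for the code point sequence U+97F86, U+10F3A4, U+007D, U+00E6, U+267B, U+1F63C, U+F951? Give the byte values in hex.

F2 97 BE 86 F4 8F 8E A4 7D C3 A6 E2 99 BB F0 9F 98 BC EF A5 91

U+97F86: 4-byte form → F2 97 BE 86.
U+10F3A4: 4-byte form → F4 8F 8E A4.
U+007D: 1-byte form → 7D.
U+00E6: 2-byte form → C3 A6.
U+267B: 3-byte form → E2 99 BB.
U+1F63C: 4-byte form → F0 9F 98 BC.
U+F951: 3-byte form → EF A5 91.
Concatenated (21 bytes): F2 97 BE 86 F4 8F 8E A4 7D C3 A6 E2 99 BB F0 9F 98 BC EF A5 91.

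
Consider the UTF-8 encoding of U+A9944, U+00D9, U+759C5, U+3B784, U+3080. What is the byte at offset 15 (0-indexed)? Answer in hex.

0x82

U+A9944 → 4-byte form F2 A9 A5 84 at offsets 0–3.
U+00D9 → 2-byte form C3 99 at offsets 4–5.
U+759C5 → 4-byte form F1 B5 A7 85 at offsets 6–9.
U+3B784 → 4-byte form F0 BB 9E 84 at offsets 10–13.
U+3080 → 3-byte form E3 82 80 at offsets 14–16.
Offset 15 falls in char 5's range; it's byte 2 of E3 82 80 = 0x82.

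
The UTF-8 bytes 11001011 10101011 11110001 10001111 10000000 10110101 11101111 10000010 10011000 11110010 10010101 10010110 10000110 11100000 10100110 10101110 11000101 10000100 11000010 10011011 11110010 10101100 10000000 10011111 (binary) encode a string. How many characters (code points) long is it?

8

Byte at offset 0: 0xCB = 11001011 → 2-byte char (#1). Advance 2.
Byte at offset 2: 0xF1 = 11110001 → 4-byte char (#2). Advance 4.
Byte at offset 6: 0xEF = 11101111 → 3-byte char (#3). Advance 3.
Byte at offset 9: 0xF2 = 11110010 → 4-byte char (#4). Advance 4.
Byte at offset 13: 0xE0 = 11100000 → 3-byte char (#5). Advance 3.
Byte at offset 16: 0xC5 = 11000101 → 2-byte char (#6). Advance 2.
Byte at offset 18: 0xC2 = 11000010 → 2-byte char (#7). Advance 2.
Byte at offset 20: 0xF2 = 11110010 → 4-byte char (#8). Advance 4.
Reached end at offset 24 after 8 code points.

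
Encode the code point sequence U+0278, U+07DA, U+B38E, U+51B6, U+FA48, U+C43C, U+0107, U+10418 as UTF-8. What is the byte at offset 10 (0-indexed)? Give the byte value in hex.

U+0278 → 2-byte form C9 B8 at offsets 0–1.
U+07DA → 2-byte form DF 9A at offsets 2–3.
U+B38E → 3-byte form EB 8E 8E at offsets 4–6.
U+51B6 → 3-byte form E5 86 B6 at offsets 7–9.
U+FA48 → 3-byte form EF A9 88 at offsets 10–12.
Offset 10 falls in char 5's range; it's byte 1 of EF A9 88 = 0xEF.

0xEF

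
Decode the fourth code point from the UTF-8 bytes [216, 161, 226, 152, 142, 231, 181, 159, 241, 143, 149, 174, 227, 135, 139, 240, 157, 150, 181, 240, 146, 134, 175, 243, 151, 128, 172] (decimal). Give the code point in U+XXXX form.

Offset 0: leading byte 0xD8 = 11011000 → 2-byte char #1 = D8 A1.
Offset 2: leading byte 0xE2 = 11100010 → 3-byte char #2 = E2 98 8E.
Offset 5: leading byte 0xE7 = 11100111 → 3-byte char #3 = E7 B5 9F.
Offset 8: leading byte 0xF1 = 11110001 → 4-byte char #4 = F1 8F 95 AE.
Leading byte 0xF1 = 11110001 matches 11110xxx → 4-byte sequence.
Byte 1: 0xF1 = 11110001, payload 001 (3 bits).
Byte 2: 0x8F = 10001111 (10xxxxxx ✓), payload 001111.
Byte 3: 0x95 = 10010101 (10xxxxxx ✓), payload 010101.
Byte 4: 0xAE = 10101110 (10xxxxxx ✓), payload 101110.
Concatenate: 001001111010101101110 = 0x4F56E (21 bits → U+4F56E).

U+4F56E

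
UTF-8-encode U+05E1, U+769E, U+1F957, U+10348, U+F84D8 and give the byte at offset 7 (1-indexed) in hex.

1-indexed offset 7 is 0-indexed offset 6.
U+05E1 → 2-byte form D7 A1 at offsets 0–1.
U+769E → 3-byte form E7 9A 9E at offsets 2–4.
U+1F957 → 4-byte form F0 9F A5 97 at offsets 5–8.
Offset 6 falls in char 3's range; it's byte 2 of F0 9F A5 97 = 0x9F.

0x9F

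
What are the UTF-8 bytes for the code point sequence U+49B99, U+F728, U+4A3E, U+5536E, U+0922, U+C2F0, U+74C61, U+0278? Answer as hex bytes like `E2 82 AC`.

U+49B99: 4-byte form → F1 89 AE 99.
U+F728: 3-byte form → EF 9C A8.
U+4A3E: 3-byte form → E4 A8 BE.
U+5536E: 4-byte form → F1 95 8D AE.
U+0922: 3-byte form → E0 A4 A2.
U+C2F0: 3-byte form → EC 8B B0.
U+74C61: 4-byte form → F1 B4 B1 A1.
U+0278: 2-byte form → C9 B8.
Concatenated (26 bytes): F1 89 AE 99 EF 9C A8 E4 A8 BE F1 95 8D AE E0 A4 A2 EC 8B B0 F1 B4 B1 A1 C9 B8.

F1 89 AE 99 EF 9C A8 E4 A8 BE F1 95 8D AE E0 A4 A2 EC 8B B0 F1 B4 B1 A1 C9 B8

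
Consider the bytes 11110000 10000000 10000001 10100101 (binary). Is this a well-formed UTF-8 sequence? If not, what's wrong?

invalid (overlong encoding)

Leading byte 0xF0 = 11110000 → 4-byte form.
Continuation bytes all match 10xxxxxx. Payload decodes to 0x65.
But 0x65 < 0x10000, the minimum for a 4-byte sequence — this is an overlong encoding.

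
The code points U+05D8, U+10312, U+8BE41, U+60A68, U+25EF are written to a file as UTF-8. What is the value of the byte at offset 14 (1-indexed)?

0xA8

1-indexed offset 14 is 0-indexed offset 13.
U+05D8 → 2-byte form D7 98 at offsets 0–1.
U+10312 → 4-byte form F0 90 8C 92 at offsets 2–5.
U+8BE41 → 4-byte form F2 8B B9 81 at offsets 6–9.
U+60A68 → 4-byte form F1 A0 A9 A8 at offsets 10–13.
Offset 13 falls in char 4's range; it's byte 4 of F1 A0 A9 A8 = 0xA8.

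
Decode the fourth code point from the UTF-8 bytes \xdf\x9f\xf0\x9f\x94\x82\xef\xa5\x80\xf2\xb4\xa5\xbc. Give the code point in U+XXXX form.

Offset 0: leading byte 0xDF = 11011111 → 2-byte char #1 = DF 9F.
Offset 2: leading byte 0xF0 = 11110000 → 4-byte char #2 = F0 9F 94 82.
Offset 6: leading byte 0xEF = 11101111 → 3-byte char #3 = EF A5 80.
Offset 9: leading byte 0xF2 = 11110010 → 4-byte char #4 = F2 B4 A5 BC.
Leading byte 0xF2 = 11110010 matches 11110xxx → 4-byte sequence.
Byte 1: 0xF2 = 11110010, payload 010 (3 bits).
Byte 2: 0xB4 = 10110100 (10xxxxxx ✓), payload 110100.
Byte 3: 0xA5 = 10100101 (10xxxxxx ✓), payload 100101.
Byte 4: 0xBC = 10111100 (10xxxxxx ✓), payload 111100.
Concatenate: 010110100100101111100 = 0xB497C (21 bits → U+B497C).

U+B497C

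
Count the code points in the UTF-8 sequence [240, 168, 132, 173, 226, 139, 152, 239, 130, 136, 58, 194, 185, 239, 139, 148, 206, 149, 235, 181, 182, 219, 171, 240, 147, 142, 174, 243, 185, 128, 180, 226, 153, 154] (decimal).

Byte at offset 0: 0xF0 = 11110000 → 4-byte char (#1). Advance 4.
Byte at offset 4: 0xE2 = 11100010 → 3-byte char (#2). Advance 3.
Byte at offset 7: 0xEF = 11101111 → 3-byte char (#3). Advance 3.
Byte at offset 10: 0x3A = 00111010 → 1-byte char (#4). Advance 1.
Byte at offset 11: 0xC2 = 11000010 → 2-byte char (#5). Advance 2.
Byte at offset 13: 0xEF = 11101111 → 3-byte char (#6). Advance 3.
Byte at offset 16: 0xCE = 11001110 → 2-byte char (#7). Advance 2.
Byte at offset 18: 0xEB = 11101011 → 3-byte char (#8). Advance 3.
Byte at offset 21: 0xDB = 11011011 → 2-byte char (#9). Advance 2.
Byte at offset 23: 0xF0 = 11110000 → 4-byte char (#10). Advance 4.
Byte at offset 27: 0xF3 = 11110011 → 4-byte char (#11). Advance 4.
Byte at offset 31: 0xE2 = 11100010 → 3-byte char (#12). Advance 3.
Reached end at offset 34 after 12 code points.

12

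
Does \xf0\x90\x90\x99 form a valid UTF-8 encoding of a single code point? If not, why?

valid

Leading byte 0xF0 = 11110000 → 4-byte form.
Continuation bytes 0x90=10010000, 0x90=10010000, 0x99=10011001 all match 10xxxxxx.
Decoded value 0x10419 is ≥ 0x10000 (shortest form) and not a surrogate.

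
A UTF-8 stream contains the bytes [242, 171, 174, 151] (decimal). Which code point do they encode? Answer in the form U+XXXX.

Leading byte 0xF2 = 11110010 matches 11110xxx → 4-byte sequence.
Byte 1: 0xF2 = 11110010, payload 010 (3 bits).
Byte 2: 0xAB = 10101011 (10xxxxxx ✓), payload 101011.
Byte 3: 0xAE = 10101110 (10xxxxxx ✓), payload 101110.
Byte 4: 0x97 = 10010111 (10xxxxxx ✓), payload 010111.
Concatenate: 010101011101110010111 = 0xABB97 (21 bits → U+ABB97).

U+ABB97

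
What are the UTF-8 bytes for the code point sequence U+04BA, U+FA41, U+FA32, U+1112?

D2 BA EF A9 81 EF A8 B2 E1 84 92

U+04BA: 2-byte form → D2 BA.
U+FA41: 3-byte form → EF A9 81.
U+FA32: 3-byte form → EF A8 B2.
U+1112: 3-byte form → E1 84 92.
Concatenated (11 bytes): D2 BA EF A9 81 EF A8 B2 E1 84 92.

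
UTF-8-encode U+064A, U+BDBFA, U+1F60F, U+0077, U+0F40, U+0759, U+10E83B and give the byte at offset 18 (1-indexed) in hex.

1-indexed offset 18 is 0-indexed offset 17.
U+064A → 2-byte form D9 8A at offsets 0–1.
U+BDBFA → 4-byte form F2 BD AF BA at offsets 2–5.
U+1F60F → 4-byte form F0 9F 98 8F at offsets 6–9.
U+0077 → 1-byte form 77 at offsets 10–10.
U+0F40 → 3-byte form E0 BD 80 at offsets 11–13.
U+0759 → 2-byte form DD 99 at offsets 14–15.
U+10E83B → 4-byte form F4 8E A0 BB at offsets 16–19.
Offset 17 falls in char 7's range; it's byte 2 of F4 8E A0 BB = 0x8E.

0x8E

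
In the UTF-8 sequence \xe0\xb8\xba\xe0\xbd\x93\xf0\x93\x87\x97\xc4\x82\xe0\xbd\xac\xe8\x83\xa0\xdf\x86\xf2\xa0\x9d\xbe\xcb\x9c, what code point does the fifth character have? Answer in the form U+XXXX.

U+0F6C

Offset 0: leading byte 0xE0 = 11100000 → 3-byte char #1 = E0 B8 BA.
Offset 3: leading byte 0xE0 = 11100000 → 3-byte char #2 = E0 BD 93.
Offset 6: leading byte 0xF0 = 11110000 → 4-byte char #3 = F0 93 87 97.
Offset 10: leading byte 0xC4 = 11000100 → 2-byte char #4 = C4 82.
Offset 12: leading byte 0xE0 = 11100000 → 3-byte char #5 = E0 BD AC.
Leading byte 0xE0 = 11100000 matches 1110xxxx → 3-byte sequence.
Byte 1: 0xE0 = 11100000, payload 0000 (4 bits).
Byte 2: 0xBD = 10111101 (10xxxxxx ✓), payload 111101.
Byte 3: 0xAC = 10101100 (10xxxxxx ✓), payload 101100.
Concatenate: 0000111101101100 = 0xF6C (16 bits → U+0F6C).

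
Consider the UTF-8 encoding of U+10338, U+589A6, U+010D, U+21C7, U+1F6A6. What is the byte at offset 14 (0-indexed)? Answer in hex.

U+10338 → 4-byte form F0 90 8C B8 at offsets 0–3.
U+589A6 → 4-byte form F1 98 A6 A6 at offsets 4–7.
U+010D → 2-byte form C4 8D at offsets 8–9.
U+21C7 → 3-byte form E2 87 87 at offsets 10–12.
U+1F6A6 → 4-byte form F0 9F 9A A6 at offsets 13–16.
Offset 14 falls in char 5's range; it's byte 2 of F0 9F 9A A6 = 0x9F.

0x9F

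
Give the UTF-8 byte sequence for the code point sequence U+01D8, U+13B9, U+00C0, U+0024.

C7 98 E1 8E B9 C3 80 24

U+01D8: 2-byte form → C7 98.
U+13B9: 3-byte form → E1 8E B9.
U+00C0: 2-byte form → C3 80.
U+0024: 1-byte form → 24.
Concatenated (8 bytes): C7 98 E1 8E B9 C3 80 24.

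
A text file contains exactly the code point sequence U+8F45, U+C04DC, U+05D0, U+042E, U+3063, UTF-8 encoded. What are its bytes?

E8 BD 85 F3 80 93 9C D7 90 D0 AE E3 81 A3

U+8F45: 3-byte form → E8 BD 85.
U+C04DC: 4-byte form → F3 80 93 9C.
U+05D0: 2-byte form → D7 90.
U+042E: 2-byte form → D0 AE.
U+3063: 3-byte form → E3 81 A3.
Concatenated (14 bytes): E8 BD 85 F3 80 93 9C D7 90 D0 AE E3 81 A3.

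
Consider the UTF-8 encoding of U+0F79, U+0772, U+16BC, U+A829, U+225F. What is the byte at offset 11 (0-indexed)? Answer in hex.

0xE2

U+0F79 → 3-byte form E0 BD B9 at offsets 0–2.
U+0772 → 2-byte form DD B2 at offsets 3–4.
U+16BC → 3-byte form E1 9A BC at offsets 5–7.
U+A829 → 3-byte form EA A0 A9 at offsets 8–10.
U+225F → 3-byte form E2 89 9F at offsets 11–13.
Offset 11 falls in char 5's range; it's byte 1 of E2 89 9F = 0xE2.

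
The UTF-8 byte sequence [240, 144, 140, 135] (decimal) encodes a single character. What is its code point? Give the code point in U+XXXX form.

Leading byte 0xF0 = 11110000 matches 11110xxx → 4-byte sequence.
Byte 1: 0xF0 = 11110000, payload 000 (3 bits).
Byte 2: 0x90 = 10010000 (10xxxxxx ✓), payload 010000.
Byte 3: 0x8C = 10001100 (10xxxxxx ✓), payload 001100.
Byte 4: 0x87 = 10000111 (10xxxxxx ✓), payload 000111.
Concatenate: 000010000001100000111 = 0x10307 (21 bits → U+10307).

U+10307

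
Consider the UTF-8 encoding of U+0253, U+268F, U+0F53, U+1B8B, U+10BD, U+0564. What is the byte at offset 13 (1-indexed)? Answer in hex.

0x82

1-indexed offset 13 is 0-indexed offset 12.
U+0253 → 2-byte form C9 93 at offsets 0–1.
U+268F → 3-byte form E2 9A 8F at offsets 2–4.
U+0F53 → 3-byte form E0 BD 93 at offsets 5–7.
U+1B8B → 3-byte form E1 AE 8B at offsets 8–10.
U+10BD → 3-byte form E1 82 BD at offsets 11–13.
Offset 12 falls in char 5's range; it's byte 2 of E1 82 BD = 0x82.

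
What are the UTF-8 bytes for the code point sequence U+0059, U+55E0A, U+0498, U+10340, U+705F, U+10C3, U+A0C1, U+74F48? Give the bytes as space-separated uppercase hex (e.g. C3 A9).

59 F1 95 B8 8A D2 98 F0 90 8D 80 E7 81 9F E1 83 83 EA 83 81 F1 B4 BD 88

U+0059: 1-byte form → 59.
U+55E0A: 4-byte form → F1 95 B8 8A.
U+0498: 2-byte form → D2 98.
U+10340: 4-byte form → F0 90 8D 80.
U+705F: 3-byte form → E7 81 9F.
U+10C3: 3-byte form → E1 83 83.
U+A0C1: 3-byte form → EA 83 81.
U+74F48: 4-byte form → F1 B4 BD 88.
Concatenated (24 bytes): 59 F1 95 B8 8A D2 98 F0 90 8D 80 E7 81 9F E1 83 83 EA 83 81 F1 B4 BD 88.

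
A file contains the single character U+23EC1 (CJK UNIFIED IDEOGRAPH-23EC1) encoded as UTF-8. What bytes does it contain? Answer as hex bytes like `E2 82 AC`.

F0 A3 BB 81

U+23EC1 = 0x23EC1 = 147137 decimal. In range U+10000–U+10FFFF → 4-byte form: 11110xxx 10xxxxxx 10xxxxxx 10xxxxxx.
Binary (21 bits): 000100011111011000001.
Split 3+6+6+6: 000 | 100011 | 111011 | 000001.
Byte 1: 11110000 = 0xF0.
Byte 2: 10100011 = 0xA3.
Byte 3: 10111011 = 0xBB.
Byte 4: 10000001 = 0x81.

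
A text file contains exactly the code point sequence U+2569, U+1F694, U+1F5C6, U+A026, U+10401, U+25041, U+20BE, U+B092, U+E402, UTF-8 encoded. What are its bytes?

U+2569: 3-byte form → E2 95 A9.
U+1F694: 4-byte form → F0 9F 9A 94.
U+1F5C6: 4-byte form → F0 9F 97 86.
U+A026: 3-byte form → EA 80 A6.
U+10401: 4-byte form → F0 90 90 81.
U+25041: 4-byte form → F0 A5 81 81.
U+20BE: 3-byte form → E2 82 BE.
U+B092: 3-byte form → EB 82 92.
U+E402: 3-byte form → EE 90 82.
Concatenated (31 bytes): E2 95 A9 F0 9F 9A 94 F0 9F 97 86 EA 80 A6 F0 90 90 81 F0 A5 81 81 E2 82 BE EB 82 92 EE 90 82.

E2 95 A9 F0 9F 9A 94 F0 9F 97 86 EA 80 A6 F0 90 90 81 F0 A5 81 81 E2 82 BE EB 82 92 EE 90 82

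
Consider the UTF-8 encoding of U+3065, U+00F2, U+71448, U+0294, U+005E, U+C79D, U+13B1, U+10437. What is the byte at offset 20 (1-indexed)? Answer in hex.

1-indexed offset 20 is 0-indexed offset 19.
U+3065 → 3-byte form E3 81 A5 at offsets 0–2.
U+00F2 → 2-byte form C3 B2 at offsets 3–4.
U+71448 → 4-byte form F1 B1 91 88 at offsets 5–8.
U+0294 → 2-byte form CA 94 at offsets 9–10.
U+005E → 1-byte form 5E at offsets 11–11.
U+C79D → 3-byte form EC 9E 9D at offsets 12–14.
U+13B1 → 3-byte form E1 8E B1 at offsets 15–17.
U+10437 → 4-byte form F0 90 90 B7 at offsets 18–21.
Offset 19 falls in char 8's range; it's byte 2 of F0 90 90 B7 = 0x90.

0x90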